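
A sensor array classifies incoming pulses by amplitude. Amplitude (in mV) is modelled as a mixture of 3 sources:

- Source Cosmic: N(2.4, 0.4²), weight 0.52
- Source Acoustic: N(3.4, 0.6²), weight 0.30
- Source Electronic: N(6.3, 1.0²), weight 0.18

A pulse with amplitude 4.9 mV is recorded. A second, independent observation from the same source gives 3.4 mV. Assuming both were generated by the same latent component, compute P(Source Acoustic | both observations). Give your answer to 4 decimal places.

0.9732

The responsibility of component k is P(Z=k) f_k(x) divided by Σ_j P(Z=j) f_j(x).
Since both observations come from the same component, the likelihood for component k is f_k(x₁)·f_k(x₂).
  L_Cosmic = [3.285e-09] × [0.0438208] = 1.43951e-10
  L_Acoustic = [0.0292138] × [0.664904] = 0.0194244
  L_Electronic = [0.149727] × [0.00595253] = 0.000891258
Multiply by the mixture weights:
  P(Z=Cosmic)·L_Cosmic = 0.52 × 1.43951e-10 = 7.48547e-11
  P(Z=Acoustic)·L_Acoustic = 0.30 × 0.0194244 = 0.00582732
  P(Z=Electronic)·L_Electronic = 0.18 × 0.000891258 = 0.000160426
Denominator: 7.48547e-11 + 0.00582732 + 0.000160426 = 0.00598774
P(Source Acoustic | data) = 0.00582732 / 0.00598774 ≈ 0.9732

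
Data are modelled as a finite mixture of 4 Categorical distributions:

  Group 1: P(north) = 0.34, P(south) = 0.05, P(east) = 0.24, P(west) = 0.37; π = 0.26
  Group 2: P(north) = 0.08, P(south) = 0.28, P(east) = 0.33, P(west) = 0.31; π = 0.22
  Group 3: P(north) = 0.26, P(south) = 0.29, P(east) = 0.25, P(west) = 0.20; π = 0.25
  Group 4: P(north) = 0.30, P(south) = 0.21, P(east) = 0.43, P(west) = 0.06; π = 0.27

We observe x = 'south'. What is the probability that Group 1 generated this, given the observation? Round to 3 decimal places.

Apply Bayes' rule: the posterior for each component is proportional to its prior times its likelihood at x.
Component likelihoods at x = 'south':
  L_1 = 0.05
  L_2 = 0.28
  L_3 = 0.29
  L_4 = 0.21
Prior × likelihood for each component:
  P(Z=1)·L_1 = 0.26 × 0.05 = 0.013
  P(Z=2)·L_2 = 0.22 × 0.28 = 0.0616
  P(Z=3)·L_3 = 0.25 × 0.29 = 0.0725
  P(Z=4)·L_4 = 0.27 × 0.21 = 0.0567
Normaliser: 0.013 + 0.0616 + 0.0725 + 0.0567 = 0.2038
P(Group 1 | 'south') = 0.013 / 0.2038 ≈ 0.064

0.064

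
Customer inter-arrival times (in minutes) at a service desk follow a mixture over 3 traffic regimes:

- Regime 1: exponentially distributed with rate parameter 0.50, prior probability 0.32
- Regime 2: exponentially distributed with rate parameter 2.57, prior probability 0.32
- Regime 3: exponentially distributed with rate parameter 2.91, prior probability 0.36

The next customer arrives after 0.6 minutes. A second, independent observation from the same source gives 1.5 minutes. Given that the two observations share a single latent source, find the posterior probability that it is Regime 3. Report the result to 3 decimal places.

The responsibility of component k is π_k f_k(x) divided by Σ_j π_j f_j(x).
Since both observations come from the same component, the likelihood for component k is f_k(x₁)·f_k(x₂).
  L_1 = [0.50·e^(−0.50·0.6) = 0.50·e^(−0.3000) = 0.370409] × [0.236183] = 0.0874844
  L_2 = [2.57·e^(−2.57·0.6) = 2.57·e^(−1.5420) = 0.549859] × [0.0544162] = 0.0299212
  L_3 = [2.91·e^(−2.91·0.6) = 2.91·e^(−1.7460) = 0.507709] × [0.0369996] = 0.0187851
Weight by the priors:
  π_1·L_1 = 0.32 × 0.0874844 = 0.027995
  π_2·L_2 = 0.32 × 0.0299212 = 0.00957478
  π_3·L_3 = 0.36 × 0.0187851 = 0.00676262
Sum: 0.027995 + 0.00957478 + 0.00676262 = 0.0443324
Responsibility of Regime 3: 0.00676262 / 0.0443324 ≈ 0.153

0.153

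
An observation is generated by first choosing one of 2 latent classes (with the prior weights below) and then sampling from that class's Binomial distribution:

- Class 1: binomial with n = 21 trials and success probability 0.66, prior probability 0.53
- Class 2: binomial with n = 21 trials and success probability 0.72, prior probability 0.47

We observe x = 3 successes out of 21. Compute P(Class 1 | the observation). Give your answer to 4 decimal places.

0.9662

P(component k | x) = w_k·f_k(x) / marginal(x), where marginal(x) = Σ_j w_j·f_j(x).
Binomial probabilities:
  f_1 = 1.40963e-06
  f_2 = 5.55512e-08
Prior × likelihood for each component:
  w_1·f_1 = 0.53 × 1.40963e-06 = 7.47102e-07
  w_2·f_2 = 0.47 × 5.55512e-08 = 2.61091e-08
Denominator: 7.47102e-07 + 2.61091e-08 = 7.73211e-07
Responsibility of Class 1: 7.47102e-07 / 7.73211e-07 ≈ 0.9662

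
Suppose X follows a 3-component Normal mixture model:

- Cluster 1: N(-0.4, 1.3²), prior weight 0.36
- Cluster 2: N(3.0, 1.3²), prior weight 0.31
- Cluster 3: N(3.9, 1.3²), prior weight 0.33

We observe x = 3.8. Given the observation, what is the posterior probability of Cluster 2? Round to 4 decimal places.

The responsibility of component k is w_k f_k(x) divided by Σ_j w_j f_j(x).
Normal densities:
  p_1 = (1/(1.3·√(2π)))·exp(−(3.8−-0.4)²/(2·1.3²)) = 0.306879·exp(-5.21893) = 0.00166116
  p_2 = (1/(1.3·√(2π)))·exp(−(3.8−3.0)²/(2·1.3²)) = 0.306879·exp(-0.18935) = 0.253941
  p_3 = (1/(1.3·√(2π)))·exp(−(3.8−3.9)²/(2·1.3²)) = 0.306879·exp(-0.00296) = 0.305972
Unnormalised posteriors:
  w_1·p_1 = 0.36 × 0.00166116 = 0.000598018
  w_2·p_2 = 0.31 × 0.253941 = 0.0787218
  w_3·p_3 = 0.33 × 0.305972 = 0.100971
Normaliser: 0.000598018 + 0.0787218 + 0.100971 = 0.180291
So the posterior for Cluster 2 is 0.0787218 / 0.180291 ≈ 0.4366.

0.4366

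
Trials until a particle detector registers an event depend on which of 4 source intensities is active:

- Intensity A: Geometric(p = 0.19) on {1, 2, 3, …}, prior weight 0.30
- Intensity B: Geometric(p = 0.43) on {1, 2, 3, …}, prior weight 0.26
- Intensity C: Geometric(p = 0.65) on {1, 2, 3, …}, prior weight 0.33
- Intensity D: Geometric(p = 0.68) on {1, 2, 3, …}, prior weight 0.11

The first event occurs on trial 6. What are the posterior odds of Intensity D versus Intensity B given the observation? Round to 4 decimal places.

Only the two components matter; the odds are (w_i f_i(x)) / (w_j f_j(x)).
Component likelihoods at x = 6:
  f_A = 0.0662489
  f_B = 0.0258728
  f_C = 0.00341392
  f_D = 0.0022817
0.000250987 / 0.00672692 ≈ 0.0373

0.0373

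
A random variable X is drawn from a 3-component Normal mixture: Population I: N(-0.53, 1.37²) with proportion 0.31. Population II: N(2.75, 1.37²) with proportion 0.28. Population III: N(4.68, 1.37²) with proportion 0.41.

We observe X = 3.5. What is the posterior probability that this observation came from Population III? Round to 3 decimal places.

0.536

By Bayes' theorem, P(k | x) = w_k f_k(x) / Σ_j w_j f_j(x).
Evaluate each component's likelihood at the observed value:
  p_I = (1/(1.37·√(2π)))·exp(−(3.5−-0.53)²/(2·1.37²)) = 0.291199·exp(-4.32652) = 0.00384773
  p_II = (1/(1.37·√(2π)))·exp(−(3.5−2.75)²/(2·1.37²)) = 0.291199·exp(-0.14985) = 0.250675
  p_III = (1/(1.37·√(2π)))·exp(−(3.5−4.68)²/(2·1.37²)) = 0.291199·exp(-0.37093) = 0.200954
Multiply by the mixture weights:
  w_I·p_I = 0.31 × 0.00384773 = 0.0011928
  w_II·p_II = 0.28 × 0.250675 = 0.070189
  w_III·p_III = 0.41 × 0.200954 = 0.0823911
Normaliser: 0.0011928 + 0.070189 + 0.0823911 = 0.153773
Responsibility of Population III: 0.0823911 / 0.153773 ≈ 0.536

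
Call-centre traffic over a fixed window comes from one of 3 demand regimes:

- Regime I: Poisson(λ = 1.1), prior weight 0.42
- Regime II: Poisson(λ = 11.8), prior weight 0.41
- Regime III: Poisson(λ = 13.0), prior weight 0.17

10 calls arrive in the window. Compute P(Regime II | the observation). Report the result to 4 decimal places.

Apply Bayes' rule: the posterior for each component is proportional to its prior times its likelihood at x.
Evaluate each component's likelihood at the observed value:
  f_I = e^(−1.1)·1.1^10/10! = 2.37925e-07
  f_II = e^(−11.8)·11.8^10/10! = 0.108239
  f_III = e^(−13.0)·13.0^10/10! = 0.0858702
Multiply by the mixture weights:
  P(Z=I)·f_I = 0.42 × 2.37925e-07 = 9.99285e-08
  P(Z=II)·f_II = 0.41 × 0.108239 = 0.0443778
  P(Z=III)·f_III = 0.17 × 0.0858702 = 0.0145979
Denominator: 9.99285e-08 + 0.0443778 + 0.0145979 = 0.0589759
P(Regime II | the observation) ≈ 0.7525

0.7525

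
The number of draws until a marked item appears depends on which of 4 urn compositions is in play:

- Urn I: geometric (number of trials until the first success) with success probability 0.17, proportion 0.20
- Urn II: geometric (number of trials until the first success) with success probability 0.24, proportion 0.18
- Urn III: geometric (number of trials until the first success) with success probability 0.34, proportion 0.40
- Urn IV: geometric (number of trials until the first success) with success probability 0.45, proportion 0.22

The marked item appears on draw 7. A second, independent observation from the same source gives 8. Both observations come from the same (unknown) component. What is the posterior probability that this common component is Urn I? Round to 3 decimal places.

0.497

Apply Bayes' rule: the posterior for each component is proportional to its prior times its likelihood at x.
Since both observations come from the same component, the likelihood for component k is f_k(x₁)·f_k(x₂).
  L_I = [0.17·(1−0.17)^6 = 0.17·0.32694 = 0.0555799] × [0.0461313] = 0.00256397
  L_II = [0.24·(1−0.24)^6 = 0.24·0.1927 = 0.046248] × [0.0351485] = 0.00162555
  L_III = [0.34·(1−0.34)^6 = 0.34·0.082654 = 0.0281023] × [0.0185475] = 0.00052123
  L_IV = [0.45·(1−0.45)^6 = 0.45·0.0276806 = 0.0124563] × [0.00685096] = 8.53375e-05
Multiply by the mixture weights:
  π_I·L_I = 0.20 × 0.00256397 = 0.000512794
  π_II·L_II = 0.18 × 0.00162555 = 0.000292598
  π_III·L_III = 0.40 × 0.00052123 = 0.000208492
  π_IV·L_IV = 0.22 × 8.53375e-05 = 1.87743e-05
Marginal: 0.000512794 + 0.000292598 + 0.000208492 + 1.87743e-05 = 0.00103266
P(Urn I | data) ≈ 0.497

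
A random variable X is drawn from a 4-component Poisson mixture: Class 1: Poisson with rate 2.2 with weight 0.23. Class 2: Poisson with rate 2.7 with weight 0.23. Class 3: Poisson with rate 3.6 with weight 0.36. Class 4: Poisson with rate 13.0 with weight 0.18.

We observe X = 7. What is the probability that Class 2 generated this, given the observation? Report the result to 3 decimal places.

P(component k | x) = w_k·f_k(x) / marginal(x), where marginal(x) = Σ_j w_j·f_j(x).
Component likelihoods at x = 7:
  f_1 = 0.00548378
  f_2 = 0.0139483
  f_3 = 0.0424841
  f_4 = 0.0281413
Multiply by the mixture weights:
  w_1·f_1 = 0.23 × 0.00548378 = 0.00126127
  w_2·f_2 = 0.23 × 0.0139483 = 0.0032081
  w_3·f_3 = 0.36 × 0.0424841 = 0.0152943
  w_4·f_4 = 0.18 × 0.0281413 = 0.00506544
Marginal: 0.00126127 + 0.0032081 + 0.0152943 + 0.00506544 = 0.0248291
Responsibility of Class 2: 0.0032081 / 0.0248291 ≈ 0.129

0.129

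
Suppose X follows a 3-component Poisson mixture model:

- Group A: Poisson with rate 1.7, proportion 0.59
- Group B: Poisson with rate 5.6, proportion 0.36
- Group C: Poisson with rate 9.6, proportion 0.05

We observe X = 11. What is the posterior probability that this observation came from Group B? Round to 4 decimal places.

The responsibility of component k is P(Z=k) f_k(x) divided by Σ_j P(Z=j) f_j(x).
Evaluate each component's likelihood at the observed value:
  L_A = e^(−1.7)·1.7^11/11! = 1.56849e-06
  L_B = e^(−5.6)·5.6^11/11! = 0.0157349
  L_C = e^(−9.6)·9.6^11/11! = 0.108293
Prior × likelihood for each component:
  P(Z=A)·L_A = 0.59 × 1.56849e-06 = 9.25409e-07
  P(Z=B)·L_B = 0.36 × 0.0157349 = 0.00566456
  P(Z=C)·L_C = 0.05 × 0.108293 = 0.00541466
Sum: 9.25409e-07 + 0.00566456 + 0.00541466 = 0.0110801
P(Group B | data) ≈ 0.5112

0.5112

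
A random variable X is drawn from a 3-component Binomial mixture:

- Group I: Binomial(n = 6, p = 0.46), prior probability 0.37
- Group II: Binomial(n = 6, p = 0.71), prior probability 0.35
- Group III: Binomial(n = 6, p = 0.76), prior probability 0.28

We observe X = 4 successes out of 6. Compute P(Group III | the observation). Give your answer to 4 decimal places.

The responsibility of component k is P(Z=k) f_k(x) divided by Σ_j P(Z=j) f_j(x).
Evaluate each component's likelihood at the observed value:
  p_I = 0.195844
  p_II = 0.320568
  p_III = 0.288249
Prior × likelihood for each component:
  P(Z=I)·p_I = 0.37 × 0.195844 = 0.0724623
  P(Z=II)·p_II = 0.35 × 0.320568 = 0.112199
  P(Z=III)·p_III = 0.28 × 0.288249 = 0.0807098
Evidence: 0.0724623 + 0.112199 + 0.0807098 = 0.265371
P(Group III | the observation) = 0.0807098 / 0.265371 ≈ 0.3041

0.3041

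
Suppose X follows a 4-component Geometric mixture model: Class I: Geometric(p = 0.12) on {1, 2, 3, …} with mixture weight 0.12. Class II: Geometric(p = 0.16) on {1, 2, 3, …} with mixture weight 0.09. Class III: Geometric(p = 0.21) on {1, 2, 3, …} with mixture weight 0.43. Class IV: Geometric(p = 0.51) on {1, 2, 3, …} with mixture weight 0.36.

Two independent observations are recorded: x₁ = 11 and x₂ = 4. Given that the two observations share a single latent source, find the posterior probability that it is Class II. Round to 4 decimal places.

0.1635

By Bayes' theorem, P(k | x) = π_k f_k(x) / Σ_j π_j f_j(x).
Since both observations come from the same component, the likelihood for component k is f_k(x₁)·f_k(x₂).
  f_I = [0.12·(1−0.12)^10 = 0.12·0.278501 = 0.0334201] × [0.0817766] = 0.00273298
  f_II = [0.16·(1−0.16)^10 = 0.16·0.174901 = 0.0279842] × [0.0948326] = 0.00265382
  f_III = [0.21·(1−0.21)^10 = 0.21·0.0946828 = 0.0198834] × [0.103538] = 0.00205869
  f_IV = [0.51·(1−0.51)^10 = 0.51·0.000797923 = 0.000406941] × [0.060001] = 2.44168e-05
Prior × likelihood for each component:
  π_I·f_I = 0.12 × 0.00273298 = 0.000327958
  π_II·f_II = 0.09 × 0.00265382 = 0.000238843
  π_III·f_III = 0.43 × 0.00205869 = 0.000885236
  π_IV·f_IV = 0.36 × 2.44168e-05 = 8.79006e-06
Marginal: 0.000327958 + 0.000238843 + 0.000885236 + 8.79006e-06 = 0.00146083
So the posterior for Class II is 0.000238843 / 0.00146083 ≈ 0.1635.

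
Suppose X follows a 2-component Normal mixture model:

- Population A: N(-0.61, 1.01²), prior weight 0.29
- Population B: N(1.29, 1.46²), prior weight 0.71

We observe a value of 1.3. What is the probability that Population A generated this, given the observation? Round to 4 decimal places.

Posterior ∝ prior × likelihood, so P(k | x) ∝ P(Z=k) f_k(x); normalise over all components.
Component likelihoods at x = 1.3:
  L_A = (1/(1.01·√(2π)))·exp(−(1.3−-0.61)²/(2·1.01²)) = 0.394992·exp(-1.78811) = 0.0660728
  L_B = (1/(1.46·√(2π)))·exp(−(1.3−1.29)²/(2·1.46²)) = 0.273248·exp(-0.00002) = 0.273242
Unnormalised posteriors:
  P(Z=A)·L_A = 0.29 × 0.0660728 = 0.0191611
  P(Z=B)·L_B = 0.71 × 0.273242 = 0.194002
Sum: 0.0191611 + 0.194002 = 0.213163
P(Population A | 1.3) ≈ 0.0899

0.0899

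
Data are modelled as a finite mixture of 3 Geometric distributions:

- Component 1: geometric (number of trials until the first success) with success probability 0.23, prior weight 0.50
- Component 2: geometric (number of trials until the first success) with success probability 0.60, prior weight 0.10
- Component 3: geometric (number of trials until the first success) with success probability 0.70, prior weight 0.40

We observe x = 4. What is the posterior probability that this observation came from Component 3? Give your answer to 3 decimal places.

0.118

The responsibility of component k is π_k f_k(x) divided by Σ_j π_j f_j(x).
Geometric probabilities:
  p_1 = 0.23·(1−0.23)^3 = 0.23·0.456533 = 0.105003
  p_2 = 0.60·(1−0.60)^3 = 0.60·0.064 = 0.0384
  p_3 = 0.70·(1−0.70)^3 = 0.70·0.027 = 0.0189
Weight by the priors:
  π_1·p_1 = 0.50 × 0.105003 = 0.0525013
  π_2·p_2 = 0.10 × 0.0384 = 0.00384
  π_3·p_3 = 0.40 × 0.0189 = 0.00756
Marginal: 0.0525013 + 0.00384 + 0.00756 = 0.0639013
P(Component 3 | the observation) ≈ 0.118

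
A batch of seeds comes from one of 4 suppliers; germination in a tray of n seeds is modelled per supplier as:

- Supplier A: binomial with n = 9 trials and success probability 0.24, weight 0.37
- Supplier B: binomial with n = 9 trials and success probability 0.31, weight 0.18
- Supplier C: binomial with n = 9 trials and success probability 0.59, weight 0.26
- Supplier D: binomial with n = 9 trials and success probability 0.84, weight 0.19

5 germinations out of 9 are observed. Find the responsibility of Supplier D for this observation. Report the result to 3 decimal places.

Posterior ∝ prior × likelihood, so P(k | x) ∝ π_k f_k(x); normalise over all components.
Evaluate each component's likelihood at the observed value:
  f_A = C(9,5)·0.24^5·0.76^4 = 126·0.000796262·0.333622 = 0.033472
  f_B = C(9,5)·0.31^5·0.69^4 = 126·0.00286292·0.226671 = 0.0817665
  f_C = C(9,5)·0.59^5·0.41^4 = 126·0.0714924·0.0282576 = 0.254546
  f_D = C(9,5)·0.84^5·0.16^4 = 126·0.418212·0.00065536 = 0.034534
Weight by the priors:
  π_A·f_A = 0.37 × 0.033472 = 0.0123846
  π_B·f_B = 0.18 × 0.0817665 = 0.014718
  π_C·f_C = 0.26 × 0.254546 = 0.0661819
  π_D·f_D = 0.19 × 0.034534 = 0.00656146
Evidence: 0.0123846 + 0.014718 + 0.0661819 + 0.00656146 = 0.099846
So the posterior for Supplier D is 0.00656146 / 0.099846 ≈ 0.066.

0.066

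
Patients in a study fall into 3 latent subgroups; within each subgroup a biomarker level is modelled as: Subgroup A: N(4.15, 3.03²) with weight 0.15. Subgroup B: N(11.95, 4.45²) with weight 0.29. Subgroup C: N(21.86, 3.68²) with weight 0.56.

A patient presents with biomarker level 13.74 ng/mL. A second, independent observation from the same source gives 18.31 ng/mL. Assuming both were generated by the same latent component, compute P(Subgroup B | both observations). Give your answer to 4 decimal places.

The responsibility of component k is w_k f_k(x) divided by Σ_j w_j f_j(x).
Since both observations come from the same component, the likelihood for component k is f_k(x₁)·f_k(x₂).
  p_A = [(1/(3.03·√(2π)))·exp(−(13.74−4.15)²/(2·3.03²)) = 0.131664·exp(-5.00866) = 0.000879492] × [2.38285e-06] = 2.09569e-09
  p_B = [(1/(4.45·√(2π)))·exp(−(13.74−11.95)²/(2·4.45²)) = 0.089650·exp(-0.08090) = 0.0826828] × [0.0322845] = 0.00266937
  p_C = [(1/(3.68·√(2π)))·exp(−(13.74−21.86)²/(2·3.68²)) = 0.108408·exp(-2.43437) = 0.00950231] × [0.0680747] = 0.000646867
Weight by the priors:
  w_A·p_A = 0.15 × 2.09569e-09 = 3.14354e-10
  w_B·p_B = 0.29 × 0.00266937 = 0.000774118
  w_C·p_C = 0.56 × 0.000646867 = 0.000362246
Denominator: 3.14354e-10 + 0.000774118 + 0.000362246 = 0.00113636
Responsibility of Subgroup B: 0.000774118 / 0.00113636 ≈ 0.6812

0.6812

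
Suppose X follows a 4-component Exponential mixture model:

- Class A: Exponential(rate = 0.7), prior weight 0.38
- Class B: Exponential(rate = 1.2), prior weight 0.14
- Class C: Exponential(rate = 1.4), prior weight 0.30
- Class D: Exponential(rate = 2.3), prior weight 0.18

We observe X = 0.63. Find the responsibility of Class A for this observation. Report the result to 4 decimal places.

0.3284

By Bayes' theorem, P(k | x) = π_k f_k(x) / Σ_j π_j f_j(x).
Exponential densities:
  f_A = 0.7·e^(−0.7·0.63) = 0.7·e^(−0.4410) = 0.450375
  f_B = 1.2·e^(−1.2·0.63) = 1.2·e^(−0.7560) = 0.563449
  f_C = 1.4·e^(−1.4·0.63) = 1.4·e^(−0.8820) = 0.579536
  f_D = 2.3·e^(−2.3·0.63) = 2.3·e^(−1.4490) = 0.540051
Multiply by the mixture weights:
  π_A·f_A = 0.38 × 0.450375 = 0.171142
  π_B·f_B = 0.14 × 0.563449 = 0.0788829
  π_C·f_C = 0.30 × 0.579536 = 0.173861
  π_D·f_D = 0.18 × 0.540051 = 0.0972093
Denominator: 0.171142 + 0.0788829 + 0.173861 + 0.0972093 = 0.521095
So the posterior for Class A is 0.171142 / 0.521095 ≈ 0.3284.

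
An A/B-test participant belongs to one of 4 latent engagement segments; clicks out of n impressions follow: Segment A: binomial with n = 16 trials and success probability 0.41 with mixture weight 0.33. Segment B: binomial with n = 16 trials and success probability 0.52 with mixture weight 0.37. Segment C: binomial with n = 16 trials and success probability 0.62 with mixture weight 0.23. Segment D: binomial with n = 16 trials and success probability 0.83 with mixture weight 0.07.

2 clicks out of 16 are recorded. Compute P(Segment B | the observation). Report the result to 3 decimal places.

P(component k | x) = P(Z=k)·f_k(x) / marginal(x), where marginal(x) = Σ_j P(Z=j)·f_j(x).
Evaluate each component's likelihood at the observed value:
  f_A = C(16,2)·0.41^2·0.59^14 = 120·0.1681·0.000619339 = 0.0124933
  f_B = C(16,2)·0.52^2·0.48^14 = 120·0.2704·3.44649e-05 = 0.00111832
  f_C = C(16,2)·0.62^2·0.38^14 = 120·0.3844·1.30909e-06 = 6.03858e-05
  f_D = C(16,2)·0.83^2·0.17^14 = 120·0.6889·1.68378e-11 = 1.39195e-09
Multiply by the mixture weights:
  P(Z=A)·f_A = 0.33 × 0.0124933 = 0.00412279
  P(Z=B)·f_B = 0.37 × 0.00111832 = 0.000413778
  P(Z=C)·f_C = 0.23 × 6.03858e-05 = 1.38887e-05
  P(Z=D)·f_D = 0.07 × 1.39195e-09 = 9.74362e-11
Denominator: 0.00412279 + 0.000413778 + 1.38887e-05 + 9.74362e-11 = 0.00455046
So the posterior for Segment B is 0.000413778 / 0.00455046 ≈ 0.091.

0.091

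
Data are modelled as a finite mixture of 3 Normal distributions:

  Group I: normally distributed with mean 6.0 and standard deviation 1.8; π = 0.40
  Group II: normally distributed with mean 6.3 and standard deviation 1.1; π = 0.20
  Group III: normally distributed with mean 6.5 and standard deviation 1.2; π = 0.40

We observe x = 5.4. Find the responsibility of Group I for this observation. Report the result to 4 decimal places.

Posterior ∝ prior × likelihood, so P(k | x) ∝ π_k f_k(x); normalise over all components.
Component likelihoods at x = 5.4:
  p_I = (1/(1.8·√(2π)))·exp(−(5.4−6.0)²/(2·1.8²)) = 0.221635·exp(-0.05556) = 0.209657
  p_II = (1/(1.1·√(2π)))·exp(−(5.4−6.3)²/(2·1.1²)) = 0.362675·exp(-0.33471) = 0.25951
  p_III = (1/(1.2·√(2π)))·exp(−(5.4−6.5)²/(2·1.2²)) = 0.332452·exp(-0.42014) = 0.218406
Multiply by the mixture weights:
  π_I·p_I = 0.40 × 0.209657 = 0.0838629
  π_II·p_II = 0.20 × 0.25951 = 0.051902
  π_III·p_III = 0.40 × 0.218406 = 0.0873625
Marginal: 0.0838629 + 0.051902 + 0.0873625 = 0.223127
P(Group I | x) ≈ 0.3759

0.3759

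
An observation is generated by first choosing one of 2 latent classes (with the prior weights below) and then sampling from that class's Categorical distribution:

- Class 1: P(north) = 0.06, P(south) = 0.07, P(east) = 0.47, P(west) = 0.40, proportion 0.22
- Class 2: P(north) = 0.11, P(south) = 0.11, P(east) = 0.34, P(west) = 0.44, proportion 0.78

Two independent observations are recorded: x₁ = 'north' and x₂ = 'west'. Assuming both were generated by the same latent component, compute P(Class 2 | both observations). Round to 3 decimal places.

0.877

By Bayes' theorem, P(k | x) = w_k f_k(x) / Σ_j w_j f_j(x).
Since both observations come from the same component, the likelihood for component k is f_k(x₁)·f_k(x₂).
  f_1 = [P(north | comp) = 0.06] × [0.4] = 0.024
  f_2 = [P(north | comp) = 0.11] × [0.44] = 0.0484
Multiply by the mixture weights:
  w_1·f_1 = 0.22 × 0.024 = 0.00528
  w_2·f_2 = 0.78 × 0.0484 = 0.037752
Evidence: 0.00528 + 0.037752 = 0.043032
Responsibility of Class 2: 0.037752 / 0.043032 ≈ 0.877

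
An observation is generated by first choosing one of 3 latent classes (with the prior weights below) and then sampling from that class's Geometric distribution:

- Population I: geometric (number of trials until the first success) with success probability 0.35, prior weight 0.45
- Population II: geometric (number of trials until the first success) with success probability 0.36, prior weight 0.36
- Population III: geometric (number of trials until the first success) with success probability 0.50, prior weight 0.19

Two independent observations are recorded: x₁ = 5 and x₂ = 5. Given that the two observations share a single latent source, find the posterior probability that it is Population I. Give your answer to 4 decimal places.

P(component k | x) = π_k·f_k(x) / marginal(x), where marginal(x) = Σ_j π_j·f_j(x).
Since both observations come from the same component, the likelihood for component k is f_k(x₁)·f_k(x₂).
  L_I = [0.0624772] × [0.0624772] = 0.0039034
  L_II = [0.060398] × [0.060398] = 0.00364792
  L_III = [0.03125] × [0.03125] = 0.000976562
Prior × likelihood for each component:
  π_I·L_I = 0.45 × 0.0039034 = 0.00175653
  π_II·L_II = 0.36 × 0.00364792 = 0.00131325
  π_III·L_III = 0.19 × 0.000976562 = 0.000185547
Marginal: 0.00175653 + 0.00131325 + 0.000185547 = 0.00325533
P(Population I | x₁, x₂) = 0.00175653 / 0.00325533 ≈ 0.5396

0.5396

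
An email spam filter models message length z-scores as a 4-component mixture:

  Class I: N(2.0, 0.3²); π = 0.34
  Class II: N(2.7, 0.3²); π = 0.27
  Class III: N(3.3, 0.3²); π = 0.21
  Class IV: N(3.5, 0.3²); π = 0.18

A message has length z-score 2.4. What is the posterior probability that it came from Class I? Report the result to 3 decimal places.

0.457

P(component k | x) = π_k·f_k(x) / marginal(x), where marginal(x) = Σ_j π_j·f_j(x).
Component likelihoods at x = 2.4:
  L_I = (1/(0.3·√(2π)))·exp(−(2.4−2.0)²/(2·0.3²)) = 1.329808·exp(-0.88889) = 0.5467
  L_II = (1/(0.3·√(2π)))·exp(−(2.4−2.7)²/(2·0.3²)) = 1.329808·exp(-0.50000) = 0.806569
  L_III = (1/(0.3·√(2π)))·exp(−(2.4−3.3)²/(2·0.3²)) = 1.329808·exp(-4.50000) = 0.0147728
  L_IV = (1/(0.3·√(2π)))·exp(−(2.4−3.5)²/(2·0.3²)) = 1.329808·exp(-6.72222) = 0.0016009
Unnormalised posteriors:
  π_I·L_I = 0.34 × 0.5467 = 0.185878
  π_II·L_II = 0.27 × 0.806569 = 0.217774
  π_III·L_III = 0.21 × 0.0147728 = 0.00310229
  π_IV·L_IV = 0.18 × 0.0016009 = 0.000288162
Sum: 0.185878 + 0.217774 + 0.00310229 + 0.000288162 = 0.407042
So the posterior for Class I is 0.185878 / 0.407042 ≈ 0.457.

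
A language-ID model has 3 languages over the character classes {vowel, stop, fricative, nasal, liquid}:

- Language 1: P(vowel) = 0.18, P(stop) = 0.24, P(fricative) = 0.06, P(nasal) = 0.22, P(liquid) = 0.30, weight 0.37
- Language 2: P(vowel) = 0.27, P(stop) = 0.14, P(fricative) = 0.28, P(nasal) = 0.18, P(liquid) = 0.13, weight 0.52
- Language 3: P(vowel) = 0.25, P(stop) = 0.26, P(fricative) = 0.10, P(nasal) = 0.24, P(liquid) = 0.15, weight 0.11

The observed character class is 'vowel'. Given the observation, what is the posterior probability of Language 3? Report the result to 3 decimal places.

0.117

By Bayes' theorem, P(k | x) = π_k f_k(x) / Σ_j π_j f_j(x).
Categorical probabilities:
  L_1 = 0.18
  L_2 = 0.27
  L_3 = 0.25
Multiply by the mixture weights:
  π_1·L_1 = 0.37 × 0.18 = 0.0666
  π_2·L_2 = 0.52 × 0.27 = 0.1404
  π_3·L_3 = 0.11 × 0.25 = 0.0275
Marginal: 0.0666 + 0.1404 + 0.0275 = 0.2345
P(Language 3 | the observation) = 0.0275 / 0.2345 ≈ 0.117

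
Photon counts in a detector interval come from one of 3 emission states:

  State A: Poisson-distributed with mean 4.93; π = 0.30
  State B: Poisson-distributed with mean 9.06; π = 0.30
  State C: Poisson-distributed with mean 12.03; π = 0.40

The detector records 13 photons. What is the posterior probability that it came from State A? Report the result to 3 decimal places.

Apply Bayes' rule: the posterior for each component is proportional to its prior times its likelihood at x.
Component likelihoods at x = 13 photons:
  p_A = e^(−4.93)·4.93^13/13! = 0.00117939
  p_B = e^(−9.06)·9.06^13/13! = 0.0517223
  p_C = e^(−12.03)·12.03^13/13! = 0.10583
Prior × likelihood for each component:
  P(Z=A)·p_A = 0.30 × 0.00117939 = 0.000353817
  P(Z=B)·p_B = 0.30 × 0.0517223 = 0.0155167
  P(Z=C)·p_C = 0.40 × 0.10583 = 0.0423321
Sum: 0.000353817 + 0.0155167 + 0.0423321 = 0.0582027
P(State A | x) ≈ 0.006

0.006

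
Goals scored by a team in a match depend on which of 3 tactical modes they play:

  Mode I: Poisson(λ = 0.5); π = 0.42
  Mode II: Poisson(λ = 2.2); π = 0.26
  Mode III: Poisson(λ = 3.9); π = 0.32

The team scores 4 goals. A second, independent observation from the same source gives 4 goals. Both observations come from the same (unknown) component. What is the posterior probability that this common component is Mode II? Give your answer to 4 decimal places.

0.1997

Posterior ∝ prior × likelihood, so P(k | x) ∝ π_k f_k(x); normalise over all components.
Since both observations come from the same component, the likelihood for component k is f_k(x₁)·f_k(x₂).
  L_I = [e^(−0.5)·0.5^4/4! = 0.00157951] × [0.00157951] = 2.49484e-06
  L_II = [e^(−2.2)·2.2^4/4! = 0.108151] × [0.108151] = 0.0116967
  L_III = [e^(−3.9)·3.9^4/4! = 0.195119] × [0.195119] = 0.0380713
Prior × likelihood for each component:
  π_I·L_I = 0.42 × 2.49484e-06 = 1.04783e-06
  π_II·L_II = 0.26 × 0.0116967 = 0.00304114
  π_III·L_III = 0.32 × 0.0380713 = 0.0121828
Evidence: 1.04783e-06 + 0.00304114 + 0.0121828 = 0.015225
So the posterior for Mode II is 0.00304114 / 0.015225 ≈ 0.1997.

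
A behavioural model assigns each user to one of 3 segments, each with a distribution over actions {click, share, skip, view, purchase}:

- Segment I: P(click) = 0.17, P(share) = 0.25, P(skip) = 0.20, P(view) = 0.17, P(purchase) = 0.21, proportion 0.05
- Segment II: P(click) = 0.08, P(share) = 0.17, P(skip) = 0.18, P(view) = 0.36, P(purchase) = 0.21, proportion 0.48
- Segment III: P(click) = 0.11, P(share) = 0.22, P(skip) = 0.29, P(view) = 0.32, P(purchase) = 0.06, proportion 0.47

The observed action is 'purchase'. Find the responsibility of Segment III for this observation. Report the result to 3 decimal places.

0.202

P(component k | x) = π_k·f_k(x) / marginal(x), where marginal(x) = Σ_j π_j·f_j(x).
Evaluate each component's likelihood at the observed value:
  p_I = P(purchase | comp) = 0.21
  p_II = P(purchase | comp) = 0.21
  p_III = P(purchase | comp) = 0.06
Prior × likelihood for each component:
  π_I·p_I = 0.05 × 0.21 = 0.0105
  π_II·p_II = 0.48 × 0.21 = 0.1008
  π_III·p_III = 0.47 × 0.06 = 0.0282
Denominator: 0.0105 + 0.1008 + 0.0282 = 0.1395
P(Segment III | 'purchase') = 0.0282 / 0.1395 ≈ 0.202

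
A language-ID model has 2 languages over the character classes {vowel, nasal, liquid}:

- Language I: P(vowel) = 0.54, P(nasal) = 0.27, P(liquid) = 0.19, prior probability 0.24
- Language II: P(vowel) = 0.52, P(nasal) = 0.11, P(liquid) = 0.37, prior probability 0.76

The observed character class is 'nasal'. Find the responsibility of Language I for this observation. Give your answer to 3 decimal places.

P(component k | x) = P(Z=k)·f_k(x) / marginal(x), where marginal(x) = Σ_j P(Z=j)·f_j(x).
Categorical probabilities:
  p_I = P(nasal | comp) = 0.27
  p_II = P(nasal | comp) = 0.11
Prior × likelihood for each component:
  P(Z=I)·p_I = 0.24 × 0.27 = 0.0648
  P(Z=II)·p_II = 0.76 × 0.11 = 0.0836
Denominator: 0.0648 + 0.0836 = 0.1484
P(Language I | x) = 0.0648 / 0.1484 ≈ 0.437

0.437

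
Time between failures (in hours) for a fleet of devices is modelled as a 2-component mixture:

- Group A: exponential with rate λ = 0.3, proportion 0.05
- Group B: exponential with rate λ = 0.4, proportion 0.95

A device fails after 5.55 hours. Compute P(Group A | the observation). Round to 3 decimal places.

0.064

P(component k | x) = π_k·f_k(x) / marginal(x), where marginal(x) = Σ_j π_j·f_j(x).
Evaluate each component's likelihood at the observed value:
  p_A = 0.0567572
  p_B = 0.0434436
Prior × likelihood for each component:
  π_A·p_A = 0.05 × 0.0567572 = 0.00283786
  π_B·p_B = 0.95 × 0.0434436 = 0.0412715
Sum: 0.00283786 + 0.0412715 = 0.0441093
So the posterior for Group A is 0.00283786 / 0.0441093 ≈ 0.064.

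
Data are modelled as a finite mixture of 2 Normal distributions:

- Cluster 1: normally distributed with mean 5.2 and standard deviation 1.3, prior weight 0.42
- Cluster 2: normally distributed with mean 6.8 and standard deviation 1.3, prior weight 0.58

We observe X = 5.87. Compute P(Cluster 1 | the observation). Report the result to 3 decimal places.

0.450

Apply Bayes' rule: the posterior for each component is proportional to its prior times its likelihood at x.
Normal densities:
  f_1 = 0.268712
  f_2 = 0.237594
Unnormalised posteriors:
  P(Z=1)·f_1 = 0.42 × 0.268712 = 0.112859
  P(Z=2)·f_2 = 0.58 × 0.237594 = 0.137805
Normaliser: 0.112859 + 0.137805 = 0.250664
So the posterior for Cluster 1 is 0.112859 / 0.250664 ≈ 0.450.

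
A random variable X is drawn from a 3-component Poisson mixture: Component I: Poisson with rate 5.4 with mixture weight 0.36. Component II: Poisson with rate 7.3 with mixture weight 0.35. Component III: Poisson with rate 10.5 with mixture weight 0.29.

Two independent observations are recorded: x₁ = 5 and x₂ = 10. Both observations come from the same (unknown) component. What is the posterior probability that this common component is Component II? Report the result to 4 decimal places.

0.5492

Posterior ∝ prior × likelihood, so P(k | x) ∝ π_k f_k(x); normalise over all components.
Since both observations come from the same component, the likelihood for component k is f_k(x₁)·f_k(x₂).
  p_I = [0.172821] × [0.0262412] = 0.00453505
  p_II = [0.116703] × [0.0800048] = 0.00933682
  p_III = [0.0292869] × [0.123606] = 0.00362002
Unnormalised posteriors:
  π_I·p_I = 0.36 × 0.00453505 = 0.00163262
  π_II·p_II = 0.35 × 0.00933682 = 0.00326789
  π_III·p_III = 0.29 × 0.00362002 = 0.00104981
Normaliser: 0.00163262 + 0.00326789 + 0.00104981 = 0.00595031
P(Component II | x₁, x₂) ≈ 0.5492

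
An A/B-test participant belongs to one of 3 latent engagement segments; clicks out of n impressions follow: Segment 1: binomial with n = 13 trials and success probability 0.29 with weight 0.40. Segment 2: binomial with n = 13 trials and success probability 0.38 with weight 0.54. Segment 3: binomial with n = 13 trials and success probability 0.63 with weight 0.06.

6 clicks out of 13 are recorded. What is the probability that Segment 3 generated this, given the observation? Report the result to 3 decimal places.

By Bayes' theorem, P(k | x) = π_k f_k(x) / Σ_j π_j f_j(x).
Evaluate each component's likelihood at the observed value:
  p_1 = 0.0928354
  p_2 = 0.181954
  p_3 = 0.101853
Weight by the priors:
  π_1·p_1 = 0.40 × 0.0928354 = 0.0371342
  π_2·p_2 = 0.54 × 0.181954 = 0.098255
  π_3·p_3 = 0.06 × 0.101853 = 0.00611116
Evidence: 0.0371342 + 0.098255 + 0.00611116 = 0.1415
So the posterior for Segment 3 is 0.00611116 / 0.1415 ≈ 0.043.

0.043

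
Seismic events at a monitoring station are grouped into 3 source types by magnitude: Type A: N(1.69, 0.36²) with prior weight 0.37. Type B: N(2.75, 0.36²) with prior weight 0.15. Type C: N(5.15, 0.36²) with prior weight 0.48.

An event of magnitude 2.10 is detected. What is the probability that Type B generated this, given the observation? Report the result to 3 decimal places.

The responsibility of component k is π_k f_k(x) divided by Σ_j π_j f_j(x).
Component likelihoods at x = 2.10:
  L_A = 0.579366
  L_B = 0.217121
  L_C = 2.8714e-16
Unnormalised posteriors:
  π_A·L_A = 0.37 × 0.579366 = 0.214365
  π_B·L_B = 0.15 × 0.217121 = 0.0325681
  π_C·L_C = 0.48 × 2.8714e-16 = 1.37827e-16
Normaliser: 0.214365 + 0.0325681 + 1.37827e-16 = 0.246933
P(Type B | x) ≈ 0.132

0.132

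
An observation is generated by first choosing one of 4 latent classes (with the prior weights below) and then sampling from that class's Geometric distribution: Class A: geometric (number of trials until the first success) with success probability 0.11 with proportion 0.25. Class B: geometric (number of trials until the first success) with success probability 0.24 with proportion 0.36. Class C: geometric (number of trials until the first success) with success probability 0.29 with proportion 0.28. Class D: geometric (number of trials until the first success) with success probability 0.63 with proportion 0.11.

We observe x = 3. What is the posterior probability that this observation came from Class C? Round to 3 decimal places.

P(component k | x) = π_k·f_k(x) / marginal(x), where marginal(x) = Σ_j π_j·f_j(x).
Geometric probabilities:
  f_A = 0.11·(1−0.11)^2 = 0.11·0.7921 = 0.087131
  f_B = 0.24·(1−0.24)^2 = 0.24·0.5776 = 0.138624
  f_C = 0.29·(1−0.29)^2 = 0.29·0.5041 = 0.146189
  f_D = 0.63·(1−0.63)^2 = 0.63·0.1369 = 0.086247
Weight by the priors:
  π_A·f_A = 0.25 × 0.087131 = 0.0217828
  π_B·f_B = 0.36 × 0.138624 = 0.0499046
  π_C·f_C = 0.28 × 0.146189 = 0.0409329
  π_D·f_D = 0.11 × 0.086247 = 0.00948717
Marginal: 0.0217828 + 0.0499046 + 0.0409329 + 0.00948717 = 0.122107
P(Class C | data) = 0.0409329 / 0.122107 ≈ 0.335

0.335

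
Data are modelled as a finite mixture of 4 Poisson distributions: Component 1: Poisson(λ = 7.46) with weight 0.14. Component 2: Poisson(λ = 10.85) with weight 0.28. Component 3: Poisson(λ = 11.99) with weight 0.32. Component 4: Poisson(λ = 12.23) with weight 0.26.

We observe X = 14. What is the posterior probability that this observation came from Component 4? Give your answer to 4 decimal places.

0.3280

By Bayes' theorem, P(k | x) = w_k f_k(x) / Σ_j w_j f_j(x).
Component likelihoods at x = 14:
  f_1 = e^(−7.46)·7.46^14/14! = 0.0109169
  f_2 = e^(−10.85)·10.85^14/14! = 0.069745
  f_3 = e^(−11.99)·11.99^14/14! = 0.0903378
  f_4 = e^(−12.23)·12.23^14/14! = 0.0937865
Prior × likelihood for each component:
  w_1·f_1 = 0.14 × 0.0109169 = 0.00152836
  w_2·f_2 = 0.28 × 0.069745 = 0.0195286
  w_3·f_3 = 0.32 × 0.0903378 = 0.0289081
  w_4·f_4 = 0.26 × 0.0937865 = 0.0243845
Normaliser: 0.00152836 + 0.0195286 + 0.0289081 + 0.0243845 = 0.0743495
P(Component 4 | data) ≈ 0.3280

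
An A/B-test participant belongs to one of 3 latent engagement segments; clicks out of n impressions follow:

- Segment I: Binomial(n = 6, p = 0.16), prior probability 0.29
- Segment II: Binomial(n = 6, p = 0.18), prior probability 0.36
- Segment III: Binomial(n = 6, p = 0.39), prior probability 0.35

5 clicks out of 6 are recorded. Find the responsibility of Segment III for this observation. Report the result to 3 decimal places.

The responsibility of component k is w_k f_k(x) divided by Σ_j w_j f_j(x).
Evaluate each component's likelihood at the observed value:
  p_I = C(6,5)·0.16^5·0.84^1 = 6·0.000104858·0.84 = 0.000528482
  p_II = C(6,5)·0.18^5·0.82^1 = 6·0.000188957·0.82 = 0.000929667
  p_III = C(6,5)·0.39^5·0.61^1 = 6·0.00902242·0.61 = 0.0330221
Prior × likelihood for each component:
  w_I·p_I = 0.29 × 0.000528482 = 0.00015326
  w_II·p_II = 0.36 × 0.000929667 = 0.00033468
  w_III·p_III = 0.35 × 0.0330221 = 0.0115577
Denominator: 0.00015326 + 0.00033468 + 0.0115577 = 0.0120457
Responsibility of Segment III: 0.0115577 / 0.0120457 ≈ 0.959

0.959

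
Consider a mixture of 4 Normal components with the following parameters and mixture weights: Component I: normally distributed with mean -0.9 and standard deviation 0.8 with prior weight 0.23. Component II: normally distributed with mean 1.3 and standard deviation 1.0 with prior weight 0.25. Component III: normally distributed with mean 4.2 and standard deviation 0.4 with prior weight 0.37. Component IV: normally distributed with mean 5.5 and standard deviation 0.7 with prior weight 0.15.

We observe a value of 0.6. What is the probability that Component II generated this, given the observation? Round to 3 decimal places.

0.798

P(component k | x) = π_k·f_k(x) / marginal(x), where marginal(x) = Σ_j π_j·f_j(x).
Evaluate each component's likelihood at the observed value:
  L_I = (1/(0.8·√(2π)))·exp(−(0.6−-0.9)²/(2·0.8²)) = 0.498678·exp(-1.75781) = 0.0859828
  L_II = (1/(1.0·√(2π)))·exp(−(0.6−1.3)²/(2·1.0²)) = 0.398942·exp(-0.24500) = 0.312254
  L_III = (1/(0.4·√(2π)))·exp(−(0.6−4.2)²/(2·0.4²)) = 0.997356·exp(-40.50000) = 2.56994e-18
  L_IV = (1/(0.7·√(2π)))·exp(−(0.6−5.5)²/(2·0.7²)) = 0.569918·exp(-24.50000) = 1.30496e-11
Multiply by the mixture weights:
  π_I·L_I = 0.23 × 0.0859828 = 0.0197761
  π_II·L_II = 0.25 × 0.312254 = 0.0780635
  π_III·L_III = 0.37 × 2.56994e-18 = 9.50879e-19
  π_IV·L_IV = 0.15 × 1.30496e-11 = 1.95744e-12
Marginal: 0.0197761 + 0.0780635 + 9.50879e-19 + 1.95744e-12 = 0.0978395
So the posterior for Component II is 0.0780635 / 0.0978395 ≈ 0.798.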